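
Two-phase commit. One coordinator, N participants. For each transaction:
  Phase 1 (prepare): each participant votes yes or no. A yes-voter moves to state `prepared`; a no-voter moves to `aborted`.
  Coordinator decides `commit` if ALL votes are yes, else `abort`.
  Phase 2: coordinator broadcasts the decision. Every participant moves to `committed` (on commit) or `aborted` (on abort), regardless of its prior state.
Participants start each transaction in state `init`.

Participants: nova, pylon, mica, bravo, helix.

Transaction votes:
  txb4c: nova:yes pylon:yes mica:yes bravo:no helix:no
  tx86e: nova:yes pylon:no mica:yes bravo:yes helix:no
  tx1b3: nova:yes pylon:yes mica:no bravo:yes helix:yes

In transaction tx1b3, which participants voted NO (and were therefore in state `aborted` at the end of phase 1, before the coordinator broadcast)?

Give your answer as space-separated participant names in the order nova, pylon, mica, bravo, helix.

Answer: mica

Derivation:
Txn tx1b3 phase 1: nova yes -> prepared; pylon yes -> prepared; mica no -> aborted; bravo yes -> prepared; helix yes -> prepared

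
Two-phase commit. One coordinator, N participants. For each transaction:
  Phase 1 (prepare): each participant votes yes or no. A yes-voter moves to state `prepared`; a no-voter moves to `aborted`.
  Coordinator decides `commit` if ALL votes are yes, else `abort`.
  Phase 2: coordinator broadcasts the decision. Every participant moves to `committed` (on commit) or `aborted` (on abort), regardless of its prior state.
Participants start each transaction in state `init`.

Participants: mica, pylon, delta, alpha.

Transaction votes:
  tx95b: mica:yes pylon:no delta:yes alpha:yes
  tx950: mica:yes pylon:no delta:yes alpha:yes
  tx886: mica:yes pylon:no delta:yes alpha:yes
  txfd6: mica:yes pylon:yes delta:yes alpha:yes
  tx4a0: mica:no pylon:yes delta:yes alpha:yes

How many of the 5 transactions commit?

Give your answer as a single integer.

Answer: 1

Derivation:
tx95b: no from pylon -> abort (commits=0)
tx950: no from pylon -> abort (commits=0)
tx886: no from pylon -> abort (commits=0)
txfd6: all yes -> commit (commits=1)
tx4a0: no from mica -> abort (commits=1)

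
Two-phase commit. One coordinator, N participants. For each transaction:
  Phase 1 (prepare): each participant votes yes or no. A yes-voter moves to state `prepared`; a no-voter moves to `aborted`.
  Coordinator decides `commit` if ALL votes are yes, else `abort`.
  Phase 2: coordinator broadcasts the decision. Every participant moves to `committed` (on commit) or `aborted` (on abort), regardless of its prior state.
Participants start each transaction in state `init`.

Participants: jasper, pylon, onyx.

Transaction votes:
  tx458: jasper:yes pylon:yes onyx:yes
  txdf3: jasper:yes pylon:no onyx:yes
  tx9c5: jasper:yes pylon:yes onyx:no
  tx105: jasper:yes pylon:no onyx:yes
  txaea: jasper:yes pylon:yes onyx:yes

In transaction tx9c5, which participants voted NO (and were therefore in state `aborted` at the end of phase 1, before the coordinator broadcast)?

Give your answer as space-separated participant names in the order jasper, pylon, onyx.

Answer: onyx

Derivation:
Txn tx9c5 phase 1: jasper yes -> prepared; pylon yes -> prepared; onyx no -> aborted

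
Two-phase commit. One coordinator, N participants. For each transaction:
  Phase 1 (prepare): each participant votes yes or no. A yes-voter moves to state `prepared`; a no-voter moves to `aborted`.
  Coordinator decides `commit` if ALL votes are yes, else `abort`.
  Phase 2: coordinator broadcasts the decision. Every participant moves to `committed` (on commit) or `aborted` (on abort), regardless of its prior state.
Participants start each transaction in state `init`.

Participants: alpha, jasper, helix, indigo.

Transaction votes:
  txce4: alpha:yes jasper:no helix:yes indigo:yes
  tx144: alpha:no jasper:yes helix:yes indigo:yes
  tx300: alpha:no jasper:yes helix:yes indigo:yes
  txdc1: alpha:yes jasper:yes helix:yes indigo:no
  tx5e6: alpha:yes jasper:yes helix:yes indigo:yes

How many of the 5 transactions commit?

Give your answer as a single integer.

txce4: no from jasper -> abort (commits=0)
tx144: no from alpha -> abort (commits=0)
tx300: no from alpha -> abort (commits=0)
txdc1: no from indigo -> abort (commits=0)
tx5e6: all yes -> commit (commits=1)

Answer: 1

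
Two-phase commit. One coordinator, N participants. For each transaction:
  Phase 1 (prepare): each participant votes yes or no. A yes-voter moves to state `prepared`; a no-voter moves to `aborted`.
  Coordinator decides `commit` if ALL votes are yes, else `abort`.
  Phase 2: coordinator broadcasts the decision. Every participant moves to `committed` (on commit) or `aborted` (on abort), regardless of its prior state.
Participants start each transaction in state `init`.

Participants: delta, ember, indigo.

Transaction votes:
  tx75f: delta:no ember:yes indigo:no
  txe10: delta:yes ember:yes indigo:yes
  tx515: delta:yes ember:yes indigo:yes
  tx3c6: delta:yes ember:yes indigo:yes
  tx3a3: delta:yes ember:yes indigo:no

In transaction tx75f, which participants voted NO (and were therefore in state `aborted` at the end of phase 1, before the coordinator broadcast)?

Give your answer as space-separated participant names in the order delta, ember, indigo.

Txn tx75f phase 1: delta no -> aborted; ember yes -> prepared; indigo no -> aborted

Answer: delta indigo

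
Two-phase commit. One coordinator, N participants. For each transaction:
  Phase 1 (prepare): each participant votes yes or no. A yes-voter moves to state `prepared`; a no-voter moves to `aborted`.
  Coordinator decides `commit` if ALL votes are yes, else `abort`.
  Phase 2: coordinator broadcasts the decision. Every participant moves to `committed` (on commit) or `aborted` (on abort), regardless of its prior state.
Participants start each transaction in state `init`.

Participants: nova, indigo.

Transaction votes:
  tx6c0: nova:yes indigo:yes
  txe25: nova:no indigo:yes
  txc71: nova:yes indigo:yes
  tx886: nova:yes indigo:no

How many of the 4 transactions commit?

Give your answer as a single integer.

tx6c0: all yes -> commit (commits=1)
txe25: no from nova -> abort (commits=1)
txc71: all yes -> commit (commits=2)
tx886: no from indigo -> abort (commits=2)

Answer: 2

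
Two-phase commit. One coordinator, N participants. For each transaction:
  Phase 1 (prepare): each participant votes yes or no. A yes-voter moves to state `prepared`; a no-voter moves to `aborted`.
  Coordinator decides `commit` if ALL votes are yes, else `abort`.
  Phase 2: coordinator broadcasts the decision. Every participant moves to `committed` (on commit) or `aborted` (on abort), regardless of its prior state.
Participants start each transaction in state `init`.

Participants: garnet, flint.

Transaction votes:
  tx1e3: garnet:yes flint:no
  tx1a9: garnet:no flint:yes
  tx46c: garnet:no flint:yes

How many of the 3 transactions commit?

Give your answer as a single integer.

tx1e3: no from flint -> abort (commits=0)
tx1a9: no from garnet -> abort (commits=0)
tx46c: no from garnet -> abort (commits=0)

Answer: 0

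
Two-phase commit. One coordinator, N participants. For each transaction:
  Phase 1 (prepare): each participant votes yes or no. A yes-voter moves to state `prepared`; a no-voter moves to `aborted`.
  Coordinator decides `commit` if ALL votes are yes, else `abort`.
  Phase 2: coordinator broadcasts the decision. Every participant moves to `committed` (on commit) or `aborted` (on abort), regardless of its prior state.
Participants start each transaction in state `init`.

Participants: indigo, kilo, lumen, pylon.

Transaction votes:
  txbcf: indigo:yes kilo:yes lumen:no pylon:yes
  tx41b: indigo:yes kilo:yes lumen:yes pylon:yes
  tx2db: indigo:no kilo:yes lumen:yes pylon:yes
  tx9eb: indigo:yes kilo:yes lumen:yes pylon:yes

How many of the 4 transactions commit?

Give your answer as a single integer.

Answer: 2

Derivation:
txbcf: no from lumen -> abort (commits=0)
tx41b: all yes -> commit (commits=1)
tx2db: no from indigo -> abort (commits=1)
tx9eb: all yes -> commit (commits=2)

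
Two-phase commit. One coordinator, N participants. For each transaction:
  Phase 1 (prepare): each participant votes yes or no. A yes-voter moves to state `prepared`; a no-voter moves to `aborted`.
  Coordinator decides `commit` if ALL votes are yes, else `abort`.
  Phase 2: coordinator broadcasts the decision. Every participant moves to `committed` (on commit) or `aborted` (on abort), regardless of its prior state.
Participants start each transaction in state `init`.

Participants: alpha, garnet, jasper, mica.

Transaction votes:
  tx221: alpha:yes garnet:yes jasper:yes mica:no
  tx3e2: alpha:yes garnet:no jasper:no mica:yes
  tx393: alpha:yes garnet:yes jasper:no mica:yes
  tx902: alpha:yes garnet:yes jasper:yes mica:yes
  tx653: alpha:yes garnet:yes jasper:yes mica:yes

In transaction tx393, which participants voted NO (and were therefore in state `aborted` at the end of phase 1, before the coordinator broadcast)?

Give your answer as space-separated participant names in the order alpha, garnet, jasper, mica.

Txn tx393 phase 1: alpha yes -> prepared; garnet yes -> prepared; jasper no -> aborted; mica yes -> prepared

Answer: jasper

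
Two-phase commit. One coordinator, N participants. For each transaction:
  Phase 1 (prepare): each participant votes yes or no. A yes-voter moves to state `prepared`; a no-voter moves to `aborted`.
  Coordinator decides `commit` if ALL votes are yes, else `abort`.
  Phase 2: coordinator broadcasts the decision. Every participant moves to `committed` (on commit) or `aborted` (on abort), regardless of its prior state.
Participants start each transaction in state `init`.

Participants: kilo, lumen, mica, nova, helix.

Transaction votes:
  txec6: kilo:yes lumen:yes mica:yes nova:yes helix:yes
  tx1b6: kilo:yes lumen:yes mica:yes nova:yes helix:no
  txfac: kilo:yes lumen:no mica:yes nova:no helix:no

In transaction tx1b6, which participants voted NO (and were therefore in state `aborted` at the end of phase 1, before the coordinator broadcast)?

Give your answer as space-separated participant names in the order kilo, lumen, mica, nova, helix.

Txn tx1b6 phase 1: kilo yes -> prepared; lumen yes -> prepared; mica yes -> prepared; nova yes -> prepared; helix no -> aborted

Answer: helix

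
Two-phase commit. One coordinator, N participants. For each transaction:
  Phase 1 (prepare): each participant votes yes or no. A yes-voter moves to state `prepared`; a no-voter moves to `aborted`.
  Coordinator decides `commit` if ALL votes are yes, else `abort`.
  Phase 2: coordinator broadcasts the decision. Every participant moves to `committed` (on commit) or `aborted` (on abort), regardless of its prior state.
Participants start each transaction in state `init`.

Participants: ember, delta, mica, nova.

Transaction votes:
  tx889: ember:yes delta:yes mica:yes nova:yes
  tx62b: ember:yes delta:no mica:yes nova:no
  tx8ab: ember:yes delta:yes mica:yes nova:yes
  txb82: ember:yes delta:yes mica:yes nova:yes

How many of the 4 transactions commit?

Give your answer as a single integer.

tx889: all yes -> commit (commits=1)
tx62b: no from delta, nova -> abort (commits=1)
tx8ab: all yes -> commit (commits=2)
txb82: all yes -> commit (commits=3)

Answer: 3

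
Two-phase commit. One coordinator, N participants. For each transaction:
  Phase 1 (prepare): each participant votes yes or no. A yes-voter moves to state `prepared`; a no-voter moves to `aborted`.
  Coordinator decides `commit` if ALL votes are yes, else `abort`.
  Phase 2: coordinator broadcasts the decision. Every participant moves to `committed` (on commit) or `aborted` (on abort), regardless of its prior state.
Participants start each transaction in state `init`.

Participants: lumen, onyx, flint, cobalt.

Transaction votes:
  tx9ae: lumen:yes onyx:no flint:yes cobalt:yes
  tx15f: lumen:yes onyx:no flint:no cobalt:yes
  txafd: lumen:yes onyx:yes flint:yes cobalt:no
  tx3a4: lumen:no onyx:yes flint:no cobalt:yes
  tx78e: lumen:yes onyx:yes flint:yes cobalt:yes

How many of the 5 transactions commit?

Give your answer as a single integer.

tx9ae: no from onyx -> abort (commits=0)
tx15f: no from onyx, flint -> abort (commits=0)
txafd: no from cobalt -> abort (commits=0)
tx3a4: no from lumen, flint -> abort (commits=0)
tx78e: all yes -> commit (commits=1)

Answer: 1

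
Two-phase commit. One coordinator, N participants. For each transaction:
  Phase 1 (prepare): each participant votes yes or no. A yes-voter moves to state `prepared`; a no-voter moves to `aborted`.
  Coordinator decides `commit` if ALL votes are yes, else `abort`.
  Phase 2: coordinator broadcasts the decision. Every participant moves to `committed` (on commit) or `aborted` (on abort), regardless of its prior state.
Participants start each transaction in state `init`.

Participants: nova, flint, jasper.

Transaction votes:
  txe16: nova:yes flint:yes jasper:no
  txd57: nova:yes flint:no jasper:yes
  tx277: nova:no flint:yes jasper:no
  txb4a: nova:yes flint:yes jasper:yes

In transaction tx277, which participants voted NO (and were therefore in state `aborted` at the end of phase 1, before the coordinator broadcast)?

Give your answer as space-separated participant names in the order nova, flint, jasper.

Answer: nova jasper

Derivation:
Txn tx277 phase 1: nova no -> aborted; flint yes -> prepared; jasper no -> aborted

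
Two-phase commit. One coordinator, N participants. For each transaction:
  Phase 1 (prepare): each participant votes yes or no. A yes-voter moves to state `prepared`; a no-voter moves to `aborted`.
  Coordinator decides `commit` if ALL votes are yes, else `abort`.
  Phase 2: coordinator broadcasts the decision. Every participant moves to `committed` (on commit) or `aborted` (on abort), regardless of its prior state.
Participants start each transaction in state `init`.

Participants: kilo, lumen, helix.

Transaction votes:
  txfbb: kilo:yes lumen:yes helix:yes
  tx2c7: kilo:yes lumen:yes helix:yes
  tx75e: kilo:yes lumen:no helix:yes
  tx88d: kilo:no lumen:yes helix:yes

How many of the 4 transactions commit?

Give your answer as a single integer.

txfbb: all yes -> commit (commits=1)
tx2c7: all yes -> commit (commits=2)
tx75e: no from lumen -> abort (commits=2)
tx88d: no from kilo -> abort (commits=2)

Answer: 2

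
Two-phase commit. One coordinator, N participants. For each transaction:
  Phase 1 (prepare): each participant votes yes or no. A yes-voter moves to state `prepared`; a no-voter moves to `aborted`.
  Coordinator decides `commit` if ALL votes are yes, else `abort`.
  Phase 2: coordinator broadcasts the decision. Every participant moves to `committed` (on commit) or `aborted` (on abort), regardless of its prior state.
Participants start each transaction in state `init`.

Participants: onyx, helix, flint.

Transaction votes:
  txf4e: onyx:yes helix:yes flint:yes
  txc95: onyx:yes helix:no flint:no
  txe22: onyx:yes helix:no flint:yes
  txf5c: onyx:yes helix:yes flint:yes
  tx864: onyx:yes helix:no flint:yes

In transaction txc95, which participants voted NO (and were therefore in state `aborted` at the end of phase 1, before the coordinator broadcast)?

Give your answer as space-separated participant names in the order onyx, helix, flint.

Answer: helix flint

Derivation:
Txn txc95 phase 1: onyx yes -> prepared; helix no -> aborted; flint no -> aborted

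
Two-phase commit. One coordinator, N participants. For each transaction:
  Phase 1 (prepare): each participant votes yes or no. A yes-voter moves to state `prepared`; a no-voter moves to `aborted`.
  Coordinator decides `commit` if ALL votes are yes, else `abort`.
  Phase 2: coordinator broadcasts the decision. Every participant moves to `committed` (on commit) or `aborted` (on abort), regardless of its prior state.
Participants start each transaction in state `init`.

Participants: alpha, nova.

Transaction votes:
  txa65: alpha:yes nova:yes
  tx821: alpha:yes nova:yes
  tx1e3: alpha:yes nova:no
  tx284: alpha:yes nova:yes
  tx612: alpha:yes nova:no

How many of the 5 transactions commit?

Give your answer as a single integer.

Answer: 3

Derivation:
txa65: all yes -> commit (commits=1)
tx821: all yes -> commit (commits=2)
tx1e3: no from nova -> abort (commits=2)
tx284: all yes -> commit (commits=3)
tx612: no from nova -> abort (commits=3)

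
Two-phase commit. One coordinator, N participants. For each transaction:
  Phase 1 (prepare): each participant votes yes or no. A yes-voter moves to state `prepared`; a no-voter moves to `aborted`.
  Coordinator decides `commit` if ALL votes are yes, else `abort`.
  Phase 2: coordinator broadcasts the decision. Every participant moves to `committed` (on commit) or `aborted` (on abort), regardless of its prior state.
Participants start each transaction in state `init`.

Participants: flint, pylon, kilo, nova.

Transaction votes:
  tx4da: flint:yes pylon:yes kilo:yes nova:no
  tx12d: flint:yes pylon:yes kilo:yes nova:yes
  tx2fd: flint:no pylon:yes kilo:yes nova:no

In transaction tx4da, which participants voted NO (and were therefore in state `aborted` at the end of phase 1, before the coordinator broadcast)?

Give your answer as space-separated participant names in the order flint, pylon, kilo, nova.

Txn tx4da phase 1: flint yes -> prepared; pylon yes -> prepared; kilo yes -> prepared; nova no -> aborted

Answer: nova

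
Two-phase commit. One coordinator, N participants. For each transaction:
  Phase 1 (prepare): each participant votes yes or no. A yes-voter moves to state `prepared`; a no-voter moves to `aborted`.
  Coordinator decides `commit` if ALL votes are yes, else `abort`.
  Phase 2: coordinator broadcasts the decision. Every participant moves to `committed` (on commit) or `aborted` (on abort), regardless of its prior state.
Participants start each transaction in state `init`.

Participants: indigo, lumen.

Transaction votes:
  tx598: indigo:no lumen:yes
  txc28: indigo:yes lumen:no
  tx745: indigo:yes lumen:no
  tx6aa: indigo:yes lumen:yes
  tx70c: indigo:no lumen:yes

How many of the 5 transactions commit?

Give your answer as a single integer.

tx598: no from indigo -> abort (commits=0)
txc28: no from lumen -> abort (commits=0)
tx745: no from lumen -> abort (commits=0)
tx6aa: all yes -> commit (commits=1)
tx70c: no from indigo -> abort (commits=1)

Answer: 1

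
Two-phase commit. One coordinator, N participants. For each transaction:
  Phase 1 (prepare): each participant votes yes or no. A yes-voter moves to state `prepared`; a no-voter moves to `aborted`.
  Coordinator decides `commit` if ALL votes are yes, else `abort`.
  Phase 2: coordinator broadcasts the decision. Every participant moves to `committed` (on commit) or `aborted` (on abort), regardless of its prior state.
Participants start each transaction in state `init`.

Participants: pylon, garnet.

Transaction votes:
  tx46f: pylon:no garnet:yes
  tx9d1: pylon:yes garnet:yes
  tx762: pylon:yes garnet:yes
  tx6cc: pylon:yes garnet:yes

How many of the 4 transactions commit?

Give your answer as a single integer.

Answer: 3

Derivation:
tx46f: no from pylon -> abort (commits=0)
tx9d1: all yes -> commit (commits=1)
tx762: all yes -> commit (commits=2)
tx6cc: all yes -> commit (commits=3)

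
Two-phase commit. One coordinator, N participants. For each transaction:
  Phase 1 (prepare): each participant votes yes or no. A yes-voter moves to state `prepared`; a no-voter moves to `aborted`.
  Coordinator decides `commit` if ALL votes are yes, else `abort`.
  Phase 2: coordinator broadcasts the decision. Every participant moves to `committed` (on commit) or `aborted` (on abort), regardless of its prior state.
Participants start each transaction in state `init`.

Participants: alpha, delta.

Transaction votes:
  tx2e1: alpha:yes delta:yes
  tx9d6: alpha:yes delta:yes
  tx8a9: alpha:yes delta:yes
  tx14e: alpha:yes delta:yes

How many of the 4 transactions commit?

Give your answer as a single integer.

Answer: 4

Derivation:
tx2e1: all yes -> commit (commits=1)
tx9d6: all yes -> commit (commits=2)
tx8a9: all yes -> commit (commits=3)
tx14e: all yes -> commit (commits=4)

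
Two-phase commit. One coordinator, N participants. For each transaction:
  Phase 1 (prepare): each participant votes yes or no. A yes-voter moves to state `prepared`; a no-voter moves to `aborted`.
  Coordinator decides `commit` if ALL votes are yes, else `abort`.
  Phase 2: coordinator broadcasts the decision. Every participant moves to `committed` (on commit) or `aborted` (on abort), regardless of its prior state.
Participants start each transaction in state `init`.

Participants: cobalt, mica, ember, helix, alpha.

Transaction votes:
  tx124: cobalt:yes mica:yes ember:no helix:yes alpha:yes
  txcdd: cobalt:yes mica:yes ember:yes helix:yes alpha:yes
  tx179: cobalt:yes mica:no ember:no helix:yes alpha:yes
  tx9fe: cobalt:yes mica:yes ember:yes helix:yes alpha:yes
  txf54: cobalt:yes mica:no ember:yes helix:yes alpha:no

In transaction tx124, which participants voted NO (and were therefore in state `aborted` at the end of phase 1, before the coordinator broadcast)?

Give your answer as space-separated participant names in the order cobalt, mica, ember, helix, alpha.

Txn tx124 phase 1: cobalt yes -> prepared; mica yes -> prepared; ember no -> aborted; helix yes -> prepared; alpha yes -> prepared

Answer: ember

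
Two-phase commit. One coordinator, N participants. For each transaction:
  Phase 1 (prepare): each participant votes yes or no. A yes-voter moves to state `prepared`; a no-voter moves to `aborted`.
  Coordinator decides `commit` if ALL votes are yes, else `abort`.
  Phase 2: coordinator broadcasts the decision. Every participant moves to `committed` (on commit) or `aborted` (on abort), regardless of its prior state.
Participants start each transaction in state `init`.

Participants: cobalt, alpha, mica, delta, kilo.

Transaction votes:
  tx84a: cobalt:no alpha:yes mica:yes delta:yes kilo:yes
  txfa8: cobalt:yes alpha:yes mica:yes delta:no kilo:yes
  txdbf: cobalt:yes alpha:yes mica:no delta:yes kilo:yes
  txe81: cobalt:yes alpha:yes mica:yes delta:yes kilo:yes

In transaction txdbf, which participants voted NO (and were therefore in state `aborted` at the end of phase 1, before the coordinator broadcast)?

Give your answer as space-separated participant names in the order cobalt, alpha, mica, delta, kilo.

Answer: mica

Derivation:
Txn txdbf phase 1: cobalt yes -> prepared; alpha yes -> prepared; mica no -> aborted; delta yes -> prepared; kilo yes -> prepared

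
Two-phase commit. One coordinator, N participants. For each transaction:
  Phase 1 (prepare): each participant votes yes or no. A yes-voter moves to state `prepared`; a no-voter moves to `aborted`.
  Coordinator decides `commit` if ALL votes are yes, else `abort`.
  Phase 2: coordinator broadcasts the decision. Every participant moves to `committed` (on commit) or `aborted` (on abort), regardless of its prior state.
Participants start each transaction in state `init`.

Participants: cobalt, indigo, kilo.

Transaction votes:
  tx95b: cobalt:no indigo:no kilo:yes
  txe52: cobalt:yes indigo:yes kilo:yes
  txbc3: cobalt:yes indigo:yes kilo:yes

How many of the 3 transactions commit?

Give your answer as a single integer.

Answer: 2

Derivation:
tx95b: no from cobalt, indigo -> abort (commits=0)
txe52: all yes -> commit (commits=1)
txbc3: all yes -> commit (commits=2)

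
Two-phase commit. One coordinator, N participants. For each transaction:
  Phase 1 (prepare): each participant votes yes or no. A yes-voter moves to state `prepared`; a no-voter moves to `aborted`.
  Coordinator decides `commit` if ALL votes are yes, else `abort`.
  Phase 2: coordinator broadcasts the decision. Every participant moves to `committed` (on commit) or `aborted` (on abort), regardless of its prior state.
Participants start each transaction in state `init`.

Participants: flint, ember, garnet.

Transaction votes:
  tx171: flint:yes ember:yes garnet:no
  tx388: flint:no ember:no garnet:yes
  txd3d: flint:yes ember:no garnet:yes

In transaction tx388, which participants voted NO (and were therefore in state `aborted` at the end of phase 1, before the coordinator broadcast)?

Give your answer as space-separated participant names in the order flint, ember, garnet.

Answer: flint ember

Derivation:
Txn tx388 phase 1: flint no -> aborted; ember no -> aborted; garnet yes -> prepared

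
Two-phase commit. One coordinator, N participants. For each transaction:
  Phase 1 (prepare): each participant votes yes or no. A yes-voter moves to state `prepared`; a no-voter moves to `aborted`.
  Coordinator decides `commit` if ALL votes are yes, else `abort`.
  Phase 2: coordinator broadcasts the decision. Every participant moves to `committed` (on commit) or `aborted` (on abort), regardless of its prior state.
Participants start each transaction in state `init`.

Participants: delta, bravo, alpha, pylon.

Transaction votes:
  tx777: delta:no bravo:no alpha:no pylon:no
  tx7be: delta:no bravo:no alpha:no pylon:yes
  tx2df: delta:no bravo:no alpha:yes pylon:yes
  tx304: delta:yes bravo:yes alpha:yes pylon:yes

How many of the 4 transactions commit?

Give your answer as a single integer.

tx777: no from delta, bravo, alpha, pylon -> abort (commits=0)
tx7be: no from delta, bravo, alpha -> abort (commits=0)
tx2df: no from delta, bravo -> abort (commits=0)
tx304: all yes -> commit (commits=1)

Answer: 1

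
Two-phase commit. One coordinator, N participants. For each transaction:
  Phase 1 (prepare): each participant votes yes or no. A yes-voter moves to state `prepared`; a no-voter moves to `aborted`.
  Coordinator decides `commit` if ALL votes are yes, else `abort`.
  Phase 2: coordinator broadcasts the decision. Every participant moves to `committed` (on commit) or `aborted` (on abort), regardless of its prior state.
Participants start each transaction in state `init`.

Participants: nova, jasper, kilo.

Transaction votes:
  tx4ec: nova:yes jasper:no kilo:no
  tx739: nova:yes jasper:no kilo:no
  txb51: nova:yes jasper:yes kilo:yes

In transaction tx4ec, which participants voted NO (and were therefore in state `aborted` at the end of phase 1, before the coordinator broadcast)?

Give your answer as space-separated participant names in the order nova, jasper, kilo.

Answer: jasper kilo

Derivation:
Txn tx4ec phase 1: nova yes -> prepared; jasper no -> aborted; kilo no -> aborted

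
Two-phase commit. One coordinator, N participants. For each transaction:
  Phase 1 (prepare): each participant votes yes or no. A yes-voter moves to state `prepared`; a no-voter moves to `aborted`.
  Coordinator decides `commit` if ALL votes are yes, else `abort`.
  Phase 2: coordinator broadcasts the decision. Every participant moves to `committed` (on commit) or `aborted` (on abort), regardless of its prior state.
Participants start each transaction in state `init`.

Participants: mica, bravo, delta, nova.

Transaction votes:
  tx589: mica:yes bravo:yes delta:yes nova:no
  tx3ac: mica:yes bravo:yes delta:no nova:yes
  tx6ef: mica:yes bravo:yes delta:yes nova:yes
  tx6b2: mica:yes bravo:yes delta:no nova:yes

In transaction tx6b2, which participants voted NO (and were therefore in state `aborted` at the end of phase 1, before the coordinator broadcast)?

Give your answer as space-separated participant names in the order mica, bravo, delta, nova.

Answer: delta

Derivation:
Txn tx6b2 phase 1: mica yes -> prepared; bravo yes -> prepared; delta no -> aborted; nova yes -> prepared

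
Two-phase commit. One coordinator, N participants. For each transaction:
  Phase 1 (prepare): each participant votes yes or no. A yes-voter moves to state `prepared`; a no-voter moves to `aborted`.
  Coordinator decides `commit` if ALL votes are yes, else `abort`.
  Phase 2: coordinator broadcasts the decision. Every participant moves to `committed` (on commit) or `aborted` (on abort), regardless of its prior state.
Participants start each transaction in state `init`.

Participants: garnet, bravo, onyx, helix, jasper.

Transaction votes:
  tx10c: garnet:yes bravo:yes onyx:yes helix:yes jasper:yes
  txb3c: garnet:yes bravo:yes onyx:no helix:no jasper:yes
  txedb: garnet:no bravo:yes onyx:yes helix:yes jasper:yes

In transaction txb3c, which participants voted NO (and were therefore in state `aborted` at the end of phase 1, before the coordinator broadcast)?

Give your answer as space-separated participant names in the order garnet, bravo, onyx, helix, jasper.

Txn txb3c phase 1: garnet yes -> prepared; bravo yes -> prepared; onyx no -> aborted; helix no -> aborted; jasper yes -> prepared

Answer: onyx helix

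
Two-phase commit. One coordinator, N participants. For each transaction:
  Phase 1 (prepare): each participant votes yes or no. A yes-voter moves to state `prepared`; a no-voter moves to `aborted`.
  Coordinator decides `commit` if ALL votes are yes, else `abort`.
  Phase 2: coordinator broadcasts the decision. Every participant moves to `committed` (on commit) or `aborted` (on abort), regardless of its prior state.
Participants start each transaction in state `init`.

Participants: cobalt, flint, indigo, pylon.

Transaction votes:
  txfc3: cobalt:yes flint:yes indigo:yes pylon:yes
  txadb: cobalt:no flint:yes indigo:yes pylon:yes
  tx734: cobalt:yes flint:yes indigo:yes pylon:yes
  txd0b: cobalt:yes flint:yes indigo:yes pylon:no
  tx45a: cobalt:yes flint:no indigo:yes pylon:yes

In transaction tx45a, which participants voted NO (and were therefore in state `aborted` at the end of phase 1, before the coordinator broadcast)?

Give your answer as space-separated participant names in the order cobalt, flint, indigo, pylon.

Answer: flint

Derivation:
Txn tx45a phase 1: cobalt yes -> prepared; flint no -> aborted; indigo yes -> prepared; pylon yes -> prepared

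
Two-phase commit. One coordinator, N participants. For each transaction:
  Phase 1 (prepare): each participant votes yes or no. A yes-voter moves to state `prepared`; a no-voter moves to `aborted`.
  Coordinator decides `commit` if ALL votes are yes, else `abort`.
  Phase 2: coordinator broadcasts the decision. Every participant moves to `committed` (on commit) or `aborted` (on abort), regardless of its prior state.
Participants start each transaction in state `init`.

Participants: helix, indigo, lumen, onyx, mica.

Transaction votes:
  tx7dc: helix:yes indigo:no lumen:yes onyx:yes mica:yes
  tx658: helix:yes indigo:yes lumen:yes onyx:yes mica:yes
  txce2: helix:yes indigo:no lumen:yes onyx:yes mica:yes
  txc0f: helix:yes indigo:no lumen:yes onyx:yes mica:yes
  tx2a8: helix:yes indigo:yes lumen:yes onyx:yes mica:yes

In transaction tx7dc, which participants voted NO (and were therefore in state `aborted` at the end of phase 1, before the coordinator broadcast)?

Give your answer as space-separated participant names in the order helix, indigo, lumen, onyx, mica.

Answer: indigo

Derivation:
Txn tx7dc phase 1: helix yes -> prepared; indigo no -> aborted; lumen yes -> prepared; onyx yes -> prepared; mica yes -> prepared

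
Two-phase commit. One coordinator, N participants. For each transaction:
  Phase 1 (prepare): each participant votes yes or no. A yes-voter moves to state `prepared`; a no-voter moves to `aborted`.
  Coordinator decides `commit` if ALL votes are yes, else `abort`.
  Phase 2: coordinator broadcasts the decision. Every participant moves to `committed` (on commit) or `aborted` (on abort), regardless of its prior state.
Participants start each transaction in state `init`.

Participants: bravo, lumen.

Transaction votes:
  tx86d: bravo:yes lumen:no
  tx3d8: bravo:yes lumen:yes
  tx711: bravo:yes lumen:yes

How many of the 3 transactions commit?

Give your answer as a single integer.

Answer: 2

Derivation:
tx86d: no from lumen -> abort (commits=0)
tx3d8: all yes -> commit (commits=1)
tx711: all yes -> commit (commits=2)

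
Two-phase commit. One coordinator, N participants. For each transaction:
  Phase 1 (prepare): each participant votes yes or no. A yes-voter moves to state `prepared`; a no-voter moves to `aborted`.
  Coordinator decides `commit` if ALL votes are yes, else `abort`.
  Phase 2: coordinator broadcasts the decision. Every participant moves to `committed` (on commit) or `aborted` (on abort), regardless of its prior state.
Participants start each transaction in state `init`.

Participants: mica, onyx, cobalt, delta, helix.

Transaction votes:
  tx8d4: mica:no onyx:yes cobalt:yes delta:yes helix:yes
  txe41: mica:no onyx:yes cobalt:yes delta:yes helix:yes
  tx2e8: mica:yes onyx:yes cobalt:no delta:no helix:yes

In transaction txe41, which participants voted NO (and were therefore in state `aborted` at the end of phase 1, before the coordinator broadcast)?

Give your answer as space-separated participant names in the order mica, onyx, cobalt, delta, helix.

Txn txe41 phase 1: mica no -> aborted; onyx yes -> prepared; cobalt yes -> prepared; delta yes -> prepared; helix yes -> prepared

Answer: mica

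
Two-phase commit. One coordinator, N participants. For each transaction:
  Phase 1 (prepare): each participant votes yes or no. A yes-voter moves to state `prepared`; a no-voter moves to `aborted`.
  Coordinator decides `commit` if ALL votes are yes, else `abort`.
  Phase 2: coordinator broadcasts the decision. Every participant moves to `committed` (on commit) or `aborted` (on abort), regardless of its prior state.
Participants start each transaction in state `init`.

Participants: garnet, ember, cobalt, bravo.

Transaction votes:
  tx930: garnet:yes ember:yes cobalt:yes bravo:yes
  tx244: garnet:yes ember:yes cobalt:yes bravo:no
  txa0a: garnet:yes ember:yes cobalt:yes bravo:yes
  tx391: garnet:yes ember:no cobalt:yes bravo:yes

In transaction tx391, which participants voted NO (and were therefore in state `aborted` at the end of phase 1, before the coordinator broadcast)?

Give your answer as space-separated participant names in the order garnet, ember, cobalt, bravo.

Txn tx391 phase 1: garnet yes -> prepared; ember no -> aborted; cobalt yes -> prepared; bravo yes -> prepared

Answer: ember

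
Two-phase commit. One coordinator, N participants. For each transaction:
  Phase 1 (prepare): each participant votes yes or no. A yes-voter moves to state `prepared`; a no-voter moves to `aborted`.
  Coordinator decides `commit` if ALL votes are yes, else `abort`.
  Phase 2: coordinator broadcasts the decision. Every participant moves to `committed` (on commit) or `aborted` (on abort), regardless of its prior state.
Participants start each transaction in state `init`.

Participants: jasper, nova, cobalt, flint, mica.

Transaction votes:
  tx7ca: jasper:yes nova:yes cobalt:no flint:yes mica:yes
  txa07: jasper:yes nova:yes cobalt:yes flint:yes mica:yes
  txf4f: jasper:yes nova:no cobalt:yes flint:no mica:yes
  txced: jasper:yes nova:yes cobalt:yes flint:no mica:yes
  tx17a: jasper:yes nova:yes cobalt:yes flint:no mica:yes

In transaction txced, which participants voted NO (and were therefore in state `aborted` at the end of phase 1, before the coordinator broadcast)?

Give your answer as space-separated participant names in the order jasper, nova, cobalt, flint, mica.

Answer: flint

Derivation:
Txn txced phase 1: jasper yes -> prepared; nova yes -> prepared; cobalt yes -> prepared; flint no -> aborted; mica yes -> prepared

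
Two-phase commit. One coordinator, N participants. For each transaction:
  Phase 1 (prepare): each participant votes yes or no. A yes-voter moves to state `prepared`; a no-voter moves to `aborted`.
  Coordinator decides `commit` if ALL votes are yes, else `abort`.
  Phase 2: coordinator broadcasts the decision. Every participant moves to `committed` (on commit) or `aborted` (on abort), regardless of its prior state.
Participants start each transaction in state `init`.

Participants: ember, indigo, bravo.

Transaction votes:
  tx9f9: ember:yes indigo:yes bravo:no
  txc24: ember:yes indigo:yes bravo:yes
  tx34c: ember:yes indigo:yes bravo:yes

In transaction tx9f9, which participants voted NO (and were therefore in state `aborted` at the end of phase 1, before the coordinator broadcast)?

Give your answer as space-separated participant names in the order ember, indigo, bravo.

Txn tx9f9 phase 1: ember yes -> prepared; indigo yes -> prepared; bravo no -> aborted

Answer: bravo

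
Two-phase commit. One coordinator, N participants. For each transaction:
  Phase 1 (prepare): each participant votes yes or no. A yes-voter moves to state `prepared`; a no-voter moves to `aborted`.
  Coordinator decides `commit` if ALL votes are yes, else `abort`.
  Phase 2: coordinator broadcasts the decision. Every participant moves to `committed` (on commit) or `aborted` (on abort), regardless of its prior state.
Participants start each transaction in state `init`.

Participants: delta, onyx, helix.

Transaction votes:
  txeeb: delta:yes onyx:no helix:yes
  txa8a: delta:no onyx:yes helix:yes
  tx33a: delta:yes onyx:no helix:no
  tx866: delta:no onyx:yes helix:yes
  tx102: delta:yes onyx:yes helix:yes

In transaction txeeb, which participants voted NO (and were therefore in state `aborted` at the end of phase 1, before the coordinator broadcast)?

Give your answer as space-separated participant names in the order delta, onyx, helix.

Answer: onyx

Derivation:
Txn txeeb phase 1: delta yes -> prepared; onyx no -> aborted; helix yes -> prepared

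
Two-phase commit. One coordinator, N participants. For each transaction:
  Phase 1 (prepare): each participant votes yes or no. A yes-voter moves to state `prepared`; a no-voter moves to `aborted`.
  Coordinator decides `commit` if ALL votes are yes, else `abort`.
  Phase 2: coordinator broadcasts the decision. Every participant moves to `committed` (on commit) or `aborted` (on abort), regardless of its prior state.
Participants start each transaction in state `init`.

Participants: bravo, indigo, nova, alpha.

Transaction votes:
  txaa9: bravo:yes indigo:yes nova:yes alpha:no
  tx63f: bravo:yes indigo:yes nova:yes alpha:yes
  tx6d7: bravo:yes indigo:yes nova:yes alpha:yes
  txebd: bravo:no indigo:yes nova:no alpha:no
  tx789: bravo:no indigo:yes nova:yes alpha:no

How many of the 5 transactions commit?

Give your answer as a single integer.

txaa9: no from alpha -> abort (commits=0)
tx63f: all yes -> commit (commits=1)
tx6d7: all yes -> commit (commits=2)
txebd: no from bravo, nova, alpha -> abort (commits=2)
tx789: no from bravo, alpha -> abort (commits=2)

Answer: 2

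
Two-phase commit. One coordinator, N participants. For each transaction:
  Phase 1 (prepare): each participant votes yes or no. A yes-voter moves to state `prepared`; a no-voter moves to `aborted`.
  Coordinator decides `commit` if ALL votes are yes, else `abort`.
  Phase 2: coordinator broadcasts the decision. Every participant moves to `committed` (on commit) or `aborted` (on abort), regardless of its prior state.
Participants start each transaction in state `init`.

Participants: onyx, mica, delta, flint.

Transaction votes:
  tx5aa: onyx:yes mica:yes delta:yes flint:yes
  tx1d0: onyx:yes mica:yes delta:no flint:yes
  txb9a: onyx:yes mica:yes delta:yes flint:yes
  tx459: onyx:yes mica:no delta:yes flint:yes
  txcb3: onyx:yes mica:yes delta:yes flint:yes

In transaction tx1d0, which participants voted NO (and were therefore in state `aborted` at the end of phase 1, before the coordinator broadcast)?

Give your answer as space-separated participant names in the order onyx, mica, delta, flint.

Answer: delta

Derivation:
Txn tx1d0 phase 1: onyx yes -> prepared; mica yes -> prepared; delta no -> aborted; flint yes -> prepared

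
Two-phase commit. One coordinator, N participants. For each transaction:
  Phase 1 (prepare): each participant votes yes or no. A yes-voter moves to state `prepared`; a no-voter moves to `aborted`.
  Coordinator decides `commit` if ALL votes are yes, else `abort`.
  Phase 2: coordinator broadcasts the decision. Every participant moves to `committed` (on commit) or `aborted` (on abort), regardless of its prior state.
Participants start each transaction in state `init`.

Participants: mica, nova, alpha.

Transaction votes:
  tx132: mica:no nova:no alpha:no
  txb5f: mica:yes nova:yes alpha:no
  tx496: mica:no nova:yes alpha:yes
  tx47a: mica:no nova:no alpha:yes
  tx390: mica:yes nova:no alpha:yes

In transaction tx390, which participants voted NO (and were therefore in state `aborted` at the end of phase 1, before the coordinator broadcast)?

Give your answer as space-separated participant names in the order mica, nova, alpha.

Txn tx390 phase 1: mica yes -> prepared; nova no -> aborted; alpha yes -> prepared

Answer: nova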